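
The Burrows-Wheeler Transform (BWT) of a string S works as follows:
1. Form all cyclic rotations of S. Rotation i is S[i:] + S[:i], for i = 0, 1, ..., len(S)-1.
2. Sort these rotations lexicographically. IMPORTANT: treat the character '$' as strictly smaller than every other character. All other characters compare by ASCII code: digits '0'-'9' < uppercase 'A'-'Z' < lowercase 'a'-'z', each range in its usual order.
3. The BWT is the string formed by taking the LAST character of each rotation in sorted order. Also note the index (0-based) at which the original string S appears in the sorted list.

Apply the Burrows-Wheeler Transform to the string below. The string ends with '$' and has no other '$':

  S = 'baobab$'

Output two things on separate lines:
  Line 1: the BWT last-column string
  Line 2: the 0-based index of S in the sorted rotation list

All 7 rotations (rotation i = S[i:]+S[:i]):
  rot[0] = baobab$
  rot[1] = aobab$b
  rot[2] = obab$ba
  rot[3] = bab$bao
  rot[4] = ab$baob
  rot[5] = b$baoba
  rot[6] = $baobab
Sorted (with $ < everything):
  sorted[0] = $baobab  (last char: 'b')
  sorted[1] = ab$baob  (last char: 'b')
  sorted[2] = aobab$b  (last char: 'b')
  sorted[3] = b$baoba  (last char: 'a')
  sorted[4] = bab$bao  (last char: 'o')
  sorted[5] = baobab$  (last char: '$')
  sorted[6] = obab$ba  (last char: 'a')
Last column: bbbao$a
Original string S is at sorted index 5

Answer: bbbao$a
5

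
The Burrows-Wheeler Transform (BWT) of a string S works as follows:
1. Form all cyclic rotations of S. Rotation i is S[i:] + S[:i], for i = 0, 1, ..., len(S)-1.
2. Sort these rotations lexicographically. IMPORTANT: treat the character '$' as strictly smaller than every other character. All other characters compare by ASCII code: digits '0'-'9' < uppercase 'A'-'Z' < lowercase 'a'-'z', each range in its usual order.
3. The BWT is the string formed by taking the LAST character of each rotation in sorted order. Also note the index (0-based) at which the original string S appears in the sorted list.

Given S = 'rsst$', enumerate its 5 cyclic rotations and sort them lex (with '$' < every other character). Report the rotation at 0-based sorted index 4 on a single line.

Answer: t$rss

Derivation:
All 5 rotations (rotation i = S[i:]+S[:i]):
  rot[0] = rsst$
  rot[1] = sst$r
  rot[2] = st$rs
  rot[3] = t$rss
  rot[4] = $rsst
Sorted (with $ < everything):
  sorted[0] = $rsst
  sorted[1] = rsst$
  sorted[2] = sst$r
  sorted[3] = st$rs
  sorted[4] = t$rss
sorted[4] = t$rss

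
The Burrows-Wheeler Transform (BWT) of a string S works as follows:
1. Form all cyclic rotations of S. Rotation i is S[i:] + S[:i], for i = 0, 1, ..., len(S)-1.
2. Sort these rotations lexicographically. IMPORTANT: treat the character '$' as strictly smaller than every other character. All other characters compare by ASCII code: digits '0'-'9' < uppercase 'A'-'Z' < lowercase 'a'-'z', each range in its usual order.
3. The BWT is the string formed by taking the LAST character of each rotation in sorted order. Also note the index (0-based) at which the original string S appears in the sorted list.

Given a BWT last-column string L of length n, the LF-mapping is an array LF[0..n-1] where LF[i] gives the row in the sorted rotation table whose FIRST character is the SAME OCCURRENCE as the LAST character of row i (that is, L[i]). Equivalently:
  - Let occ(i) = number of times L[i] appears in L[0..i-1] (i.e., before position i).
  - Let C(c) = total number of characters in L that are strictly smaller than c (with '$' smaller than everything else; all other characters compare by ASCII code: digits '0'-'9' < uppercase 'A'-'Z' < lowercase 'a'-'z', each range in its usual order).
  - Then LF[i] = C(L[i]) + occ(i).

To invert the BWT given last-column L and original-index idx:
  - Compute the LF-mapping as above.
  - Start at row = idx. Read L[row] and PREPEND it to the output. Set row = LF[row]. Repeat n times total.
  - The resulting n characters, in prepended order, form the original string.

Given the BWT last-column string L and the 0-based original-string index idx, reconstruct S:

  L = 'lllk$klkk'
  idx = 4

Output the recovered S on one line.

LF mapping: 5 6 7 1 0 2 8 3 4
Walk LF starting at row 4, prepending L[row]:
  step 1: row=4, L[4]='$', prepend. Next row=LF[4]=0
  step 2: row=0, L[0]='l', prepend. Next row=LF[0]=5
  step 3: row=5, L[5]='k', prepend. Next row=LF[5]=2
  step 4: row=2, L[2]='l', prepend. Next row=LF[2]=7
  step 5: row=7, L[7]='k', prepend. Next row=LF[7]=3
  step 6: row=3, L[3]='k', prepend. Next row=LF[3]=1
  step 7: row=1, L[1]='l', prepend. Next row=LF[1]=6
  step 8: row=6, L[6]='l', prepend. Next row=LF[6]=8
  step 9: row=8, L[8]='k', prepend. Next row=LF[8]=4
Reversed output: kllkklkl$

Answer: kllkklkl$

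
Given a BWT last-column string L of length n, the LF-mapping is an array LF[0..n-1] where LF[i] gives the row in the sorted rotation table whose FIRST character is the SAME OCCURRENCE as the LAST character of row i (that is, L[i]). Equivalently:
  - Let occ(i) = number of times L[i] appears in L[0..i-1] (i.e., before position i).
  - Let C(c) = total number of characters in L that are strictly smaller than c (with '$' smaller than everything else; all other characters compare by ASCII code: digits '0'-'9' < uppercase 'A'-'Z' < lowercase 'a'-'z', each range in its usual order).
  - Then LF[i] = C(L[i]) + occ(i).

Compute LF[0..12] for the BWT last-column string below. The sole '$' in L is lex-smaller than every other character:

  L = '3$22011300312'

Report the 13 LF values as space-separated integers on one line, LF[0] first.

Char counts: '$':1, '0':3, '1':3, '2':3, '3':3
C (first-col start): C('$')=0, C('0')=1, C('1')=4, C('2')=7, C('3')=10
L[0]='3': occ=0, LF[0]=C('3')+0=10+0=10
L[1]='$': occ=0, LF[1]=C('$')+0=0+0=0
L[2]='2': occ=0, LF[2]=C('2')+0=7+0=7
L[3]='2': occ=1, LF[3]=C('2')+1=7+1=8
L[4]='0': occ=0, LF[4]=C('0')+0=1+0=1
L[5]='1': occ=0, LF[5]=C('1')+0=4+0=4
L[6]='1': occ=1, LF[6]=C('1')+1=4+1=5
L[7]='3': occ=1, LF[7]=C('3')+1=10+1=11
L[8]='0': occ=1, LF[8]=C('0')+1=1+1=2
L[9]='0': occ=2, LF[9]=C('0')+2=1+2=3
L[10]='3': occ=2, LF[10]=C('3')+2=10+2=12
L[11]='1': occ=2, LF[11]=C('1')+2=4+2=6
L[12]='2': occ=2, LF[12]=C('2')+2=7+2=9

Answer: 10 0 7 8 1 4 5 11 2 3 12 6 9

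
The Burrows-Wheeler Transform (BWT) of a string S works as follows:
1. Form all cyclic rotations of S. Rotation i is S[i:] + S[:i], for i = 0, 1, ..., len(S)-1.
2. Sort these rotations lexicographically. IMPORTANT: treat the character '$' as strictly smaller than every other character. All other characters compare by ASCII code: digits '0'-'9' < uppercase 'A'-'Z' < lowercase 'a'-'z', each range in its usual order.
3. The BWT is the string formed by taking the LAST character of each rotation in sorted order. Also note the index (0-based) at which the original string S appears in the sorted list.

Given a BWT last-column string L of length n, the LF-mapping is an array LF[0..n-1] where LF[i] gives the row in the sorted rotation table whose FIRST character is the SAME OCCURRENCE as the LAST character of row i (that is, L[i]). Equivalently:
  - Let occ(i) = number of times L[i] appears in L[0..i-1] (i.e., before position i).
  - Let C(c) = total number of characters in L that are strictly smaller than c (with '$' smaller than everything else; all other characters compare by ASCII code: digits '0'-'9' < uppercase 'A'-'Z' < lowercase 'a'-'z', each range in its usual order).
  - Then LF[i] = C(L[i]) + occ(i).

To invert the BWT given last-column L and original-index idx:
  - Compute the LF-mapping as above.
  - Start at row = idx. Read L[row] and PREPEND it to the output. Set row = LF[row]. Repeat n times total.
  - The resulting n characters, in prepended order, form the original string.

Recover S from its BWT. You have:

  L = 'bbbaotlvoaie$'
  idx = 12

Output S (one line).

Answer: violetbaobab$

Derivation:
LF mapping: 3 4 5 1 9 11 8 12 10 2 7 6 0
Walk LF starting at row 12, prepending L[row]:
  step 1: row=12, L[12]='$', prepend. Next row=LF[12]=0
  step 2: row=0, L[0]='b', prepend. Next row=LF[0]=3
  step 3: row=3, L[3]='a', prepend. Next row=LF[3]=1
  step 4: row=1, L[1]='b', prepend. Next row=LF[1]=4
  step 5: row=4, L[4]='o', prepend. Next row=LF[4]=9
  step 6: row=9, L[9]='a', prepend. Next row=LF[9]=2
  step 7: row=2, L[2]='b', prepend. Next row=LF[2]=5
  step 8: row=5, L[5]='t', prepend. Next row=LF[5]=11
  step 9: row=11, L[11]='e', prepend. Next row=LF[11]=6
  step 10: row=6, L[6]='l', prepend. Next row=LF[6]=8
  step 11: row=8, L[8]='o', prepend. Next row=LF[8]=10
  step 12: row=10, L[10]='i', prepend. Next row=LF[10]=7
  step 13: row=7, L[7]='v', prepend. Next row=LF[7]=12
Reversed output: violetbaobab$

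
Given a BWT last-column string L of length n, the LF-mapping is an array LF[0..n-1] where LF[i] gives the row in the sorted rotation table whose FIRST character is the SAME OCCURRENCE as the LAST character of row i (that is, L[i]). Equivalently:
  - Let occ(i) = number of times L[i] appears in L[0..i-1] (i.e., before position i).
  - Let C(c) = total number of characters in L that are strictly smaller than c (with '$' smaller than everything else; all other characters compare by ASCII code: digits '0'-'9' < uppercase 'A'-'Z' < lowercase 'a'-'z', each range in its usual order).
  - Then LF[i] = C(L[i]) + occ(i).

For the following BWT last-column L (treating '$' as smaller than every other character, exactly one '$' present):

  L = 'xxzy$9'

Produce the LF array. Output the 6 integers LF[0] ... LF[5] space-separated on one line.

Char counts: '$':1, '9':1, 'x':2, 'y':1, 'z':1
C (first-col start): C('$')=0, C('9')=1, C('x')=2, C('y')=4, C('z')=5
L[0]='x': occ=0, LF[0]=C('x')+0=2+0=2
L[1]='x': occ=1, LF[1]=C('x')+1=2+1=3
L[2]='z': occ=0, LF[2]=C('z')+0=5+0=5
L[3]='y': occ=0, LF[3]=C('y')+0=4+0=4
L[4]='$': occ=0, LF[4]=C('$')+0=0+0=0
L[5]='9': occ=0, LF[5]=C('9')+0=1+0=1

Answer: 2 3 5 4 0 1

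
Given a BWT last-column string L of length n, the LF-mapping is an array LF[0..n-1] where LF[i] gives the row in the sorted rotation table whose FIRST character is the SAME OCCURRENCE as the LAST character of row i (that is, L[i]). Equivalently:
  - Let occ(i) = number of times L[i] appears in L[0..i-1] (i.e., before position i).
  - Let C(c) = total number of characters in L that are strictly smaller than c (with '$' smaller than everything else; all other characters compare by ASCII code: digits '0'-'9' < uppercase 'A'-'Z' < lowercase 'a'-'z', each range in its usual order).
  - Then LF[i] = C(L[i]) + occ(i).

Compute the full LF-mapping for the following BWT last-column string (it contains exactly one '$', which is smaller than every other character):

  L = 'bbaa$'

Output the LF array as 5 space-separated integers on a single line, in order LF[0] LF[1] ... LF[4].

Answer: 3 4 1 2 0

Derivation:
Char counts: '$':1, 'a':2, 'b':2
C (first-col start): C('$')=0, C('a')=1, C('b')=3
L[0]='b': occ=0, LF[0]=C('b')+0=3+0=3
L[1]='b': occ=1, LF[1]=C('b')+1=3+1=4
L[2]='a': occ=0, LF[2]=C('a')+0=1+0=1
L[3]='a': occ=1, LF[3]=C('a')+1=1+1=2
L[4]='$': occ=0, LF[4]=C('$')+0=0+0=0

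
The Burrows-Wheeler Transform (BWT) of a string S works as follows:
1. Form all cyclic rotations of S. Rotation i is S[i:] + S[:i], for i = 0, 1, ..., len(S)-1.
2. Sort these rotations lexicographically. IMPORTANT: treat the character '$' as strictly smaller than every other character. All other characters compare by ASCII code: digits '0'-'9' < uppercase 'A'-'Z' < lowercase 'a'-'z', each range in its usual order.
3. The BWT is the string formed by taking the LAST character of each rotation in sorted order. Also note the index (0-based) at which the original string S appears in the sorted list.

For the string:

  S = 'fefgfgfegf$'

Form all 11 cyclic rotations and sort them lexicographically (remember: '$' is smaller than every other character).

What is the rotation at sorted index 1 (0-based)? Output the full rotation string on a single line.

All 11 rotations (rotation i = S[i:]+S[:i]):
  rot[0] = fefgfgfegf$
  rot[1] = efgfgfegf$f
  rot[2] = fgfgfegf$fe
  rot[3] = gfgfegf$fef
  rot[4] = fgfegf$fefg
  rot[5] = gfegf$fefgf
  rot[6] = fegf$fefgfg
  rot[7] = egf$fefgfgf
  rot[8] = gf$fefgfgfe
  rot[9] = f$fefgfgfeg
  rot[10] = $fefgfgfegf
Sorted (with $ < everything):
  sorted[0] = $fefgfgfegf
  sorted[1] = efgfgfegf$f
  sorted[2] = egf$fefgfgf
  sorted[3] = f$fefgfgfeg
  sorted[4] = fefgfgfegf$
  sorted[5] = fegf$fefgfg
  sorted[6] = fgfegf$fefg
  sorted[7] = fgfgfegf$fe
  sorted[8] = gf$fefgfgfe
  sorted[9] = gfegf$fefgf
  sorted[10] = gfgfegf$fef
sorted[1] = efgfgfegf$f

Answer: efgfgfegf$f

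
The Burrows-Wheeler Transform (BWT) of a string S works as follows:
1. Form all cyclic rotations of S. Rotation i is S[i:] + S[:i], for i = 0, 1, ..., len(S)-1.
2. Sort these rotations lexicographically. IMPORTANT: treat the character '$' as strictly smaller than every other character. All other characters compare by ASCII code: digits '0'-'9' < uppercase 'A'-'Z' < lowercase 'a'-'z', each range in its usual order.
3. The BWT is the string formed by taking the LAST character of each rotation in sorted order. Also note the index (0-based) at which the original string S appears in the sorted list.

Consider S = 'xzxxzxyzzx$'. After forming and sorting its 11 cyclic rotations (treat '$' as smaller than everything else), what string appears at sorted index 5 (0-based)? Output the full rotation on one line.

Answer: xzxyzzx$xzx

Derivation:
All 11 rotations (rotation i = S[i:]+S[:i]):
  rot[0] = xzxxzxyzzx$
  rot[1] = zxxzxyzzx$x
  rot[2] = xxzxyzzx$xz
  rot[3] = xzxyzzx$xzx
  rot[4] = zxyzzx$xzxx
  rot[5] = xyzzx$xzxxz
  rot[6] = yzzx$xzxxzx
  rot[7] = zzx$xzxxzxy
  rot[8] = zx$xzxxzxyz
  rot[9] = x$xzxxzxyzz
  rot[10] = $xzxxzxyzzx
Sorted (with $ < everything):
  sorted[0] = $xzxxzxyzzx
  sorted[1] = x$xzxxzxyzz
  sorted[2] = xxzxyzzx$xz
  sorted[3] = xyzzx$xzxxz
  sorted[4] = xzxxzxyzzx$
  sorted[5] = xzxyzzx$xzx
  sorted[6] = yzzx$xzxxzx
  sorted[7] = zx$xzxxzxyz
  sorted[8] = zxxzxyzzx$x
  sorted[9] = zxyzzx$xzxx
  sorted[10] = zzx$xzxxzxy
sorted[5] = xzxyzzx$xzx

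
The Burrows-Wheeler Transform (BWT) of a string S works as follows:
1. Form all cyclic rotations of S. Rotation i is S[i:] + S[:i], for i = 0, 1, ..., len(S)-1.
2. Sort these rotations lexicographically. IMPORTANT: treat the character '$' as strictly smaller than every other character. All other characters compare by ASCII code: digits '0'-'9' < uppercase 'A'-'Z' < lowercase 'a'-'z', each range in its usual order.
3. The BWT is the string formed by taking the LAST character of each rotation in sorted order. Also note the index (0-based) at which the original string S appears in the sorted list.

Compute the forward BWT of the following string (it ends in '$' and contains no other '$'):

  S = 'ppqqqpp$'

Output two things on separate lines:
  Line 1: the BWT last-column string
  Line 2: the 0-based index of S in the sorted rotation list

All 8 rotations (rotation i = S[i:]+S[:i]):
  rot[0] = ppqqqpp$
  rot[1] = pqqqpp$p
  rot[2] = qqqpp$pp
  rot[3] = qqpp$ppq
  rot[4] = qpp$ppqq
  rot[5] = pp$ppqqq
  rot[6] = p$ppqqqp
  rot[7] = $ppqqqpp
Sorted (with $ < everything):
  sorted[0] = $ppqqqpp  (last char: 'p')
  sorted[1] = p$ppqqqp  (last char: 'p')
  sorted[2] = pp$ppqqq  (last char: 'q')
  sorted[3] = ppqqqpp$  (last char: '$')
  sorted[4] = pqqqpp$p  (last char: 'p')
  sorted[5] = qpp$ppqq  (last char: 'q')
  sorted[6] = qqpp$ppq  (last char: 'q')
  sorted[7] = qqqpp$pp  (last char: 'p')
Last column: ppq$pqqp
Original string S is at sorted index 3

Answer: ppq$pqqp
3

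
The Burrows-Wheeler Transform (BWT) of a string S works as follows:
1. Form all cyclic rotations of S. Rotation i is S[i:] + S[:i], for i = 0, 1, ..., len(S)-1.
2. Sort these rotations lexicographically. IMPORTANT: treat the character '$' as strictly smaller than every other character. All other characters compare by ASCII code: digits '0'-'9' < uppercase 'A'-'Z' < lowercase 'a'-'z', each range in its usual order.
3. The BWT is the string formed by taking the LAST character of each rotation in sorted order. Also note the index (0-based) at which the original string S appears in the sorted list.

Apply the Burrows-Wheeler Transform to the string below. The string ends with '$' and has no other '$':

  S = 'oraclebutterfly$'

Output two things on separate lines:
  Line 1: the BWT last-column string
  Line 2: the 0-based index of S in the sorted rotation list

Answer: yrealtrcf$oetubl
9

Derivation:
All 16 rotations (rotation i = S[i:]+S[:i]):
  rot[0] = oraclebutterfly$
  rot[1] = raclebutterfly$o
  rot[2] = aclebutterfly$or
  rot[3] = clebutterfly$ora
  rot[4] = lebutterfly$orac
  rot[5] = ebutterfly$oracl
  rot[6] = butterfly$oracle
  rot[7] = utterfly$oracleb
  rot[8] = tterfly$oraclebu
  rot[9] = terfly$oraclebut
  rot[10] = erfly$oraclebutt
  rot[11] = rfly$oraclebutte
  rot[12] = fly$oraclebutter
  rot[13] = ly$oraclebutterf
  rot[14] = y$oraclebutterfl
  rot[15] = $oraclebutterfly
Sorted (with $ < everything):
  sorted[0] = $oraclebutterfly  (last char: 'y')
  sorted[1] = aclebutterfly$or  (last char: 'r')
  sorted[2] = butterfly$oracle  (last char: 'e')
  sorted[3] = clebutterfly$ora  (last char: 'a')
  sorted[4] = ebutterfly$oracl  (last char: 'l')
  sorted[5] = erfly$oraclebutt  (last char: 't')
  sorted[6] = fly$oraclebutter  (last char: 'r')
  sorted[7] = lebutterfly$orac  (last char: 'c')
  sorted[8] = ly$oraclebutterf  (last char: 'f')
  sorted[9] = oraclebutterfly$  (last char: '$')
  sorted[10] = raclebutterfly$o  (last char: 'o')
  sorted[11] = rfly$oraclebutte  (last char: 'e')
  sorted[12] = terfly$oraclebut  (last char: 't')
  sorted[13] = tterfly$oraclebu  (last char: 'u')
  sorted[14] = utterfly$oracleb  (last char: 'b')
  sorted[15] = y$oraclebutterfl  (last char: 'l')
Last column: yrealtrcf$oetubl
Original string S is at sorted index 9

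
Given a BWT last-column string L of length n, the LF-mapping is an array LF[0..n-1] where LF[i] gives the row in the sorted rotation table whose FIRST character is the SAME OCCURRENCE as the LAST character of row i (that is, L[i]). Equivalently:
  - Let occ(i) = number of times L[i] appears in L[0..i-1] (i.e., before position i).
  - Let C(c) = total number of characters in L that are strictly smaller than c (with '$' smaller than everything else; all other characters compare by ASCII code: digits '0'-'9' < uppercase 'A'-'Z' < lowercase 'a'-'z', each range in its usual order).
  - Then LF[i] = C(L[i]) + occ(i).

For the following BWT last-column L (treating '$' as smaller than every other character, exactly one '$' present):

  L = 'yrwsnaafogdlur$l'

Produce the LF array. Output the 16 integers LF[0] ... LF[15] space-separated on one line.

Answer: 15 10 14 12 8 1 2 4 9 5 3 6 13 11 0 7

Derivation:
Char counts: '$':1, 'a':2, 'd':1, 'f':1, 'g':1, 'l':2, 'n':1, 'o':1, 'r':2, 's':1, 'u':1, 'w':1, 'y':1
C (first-col start): C('$')=0, C('a')=1, C('d')=3, C('f')=4, C('g')=5, C('l')=6, C('n')=8, C('o')=9, C('r')=10, C('s')=12, C('u')=13, C('w')=14, C('y')=15
L[0]='y': occ=0, LF[0]=C('y')+0=15+0=15
L[1]='r': occ=0, LF[1]=C('r')+0=10+0=10
L[2]='w': occ=0, LF[2]=C('w')+0=14+0=14
L[3]='s': occ=0, LF[3]=C('s')+0=12+0=12
L[4]='n': occ=0, LF[4]=C('n')+0=8+0=8
L[5]='a': occ=0, LF[5]=C('a')+0=1+0=1
L[6]='a': occ=1, LF[6]=C('a')+1=1+1=2
L[7]='f': occ=0, LF[7]=C('f')+0=4+0=4
L[8]='o': occ=0, LF[8]=C('o')+0=9+0=9
L[9]='g': occ=0, LF[9]=C('g')+0=5+0=5
L[10]='d': occ=0, LF[10]=C('d')+0=3+0=3
L[11]='l': occ=0, LF[11]=C('l')+0=6+0=6
L[12]='u': occ=0, LF[12]=C('u')+0=13+0=13
L[13]='r': occ=1, LF[13]=C('r')+1=10+1=11
L[14]='$': occ=0, LF[14]=C('$')+0=0+0=0
L[15]='l': occ=1, LF[15]=C('l')+1=6+1=7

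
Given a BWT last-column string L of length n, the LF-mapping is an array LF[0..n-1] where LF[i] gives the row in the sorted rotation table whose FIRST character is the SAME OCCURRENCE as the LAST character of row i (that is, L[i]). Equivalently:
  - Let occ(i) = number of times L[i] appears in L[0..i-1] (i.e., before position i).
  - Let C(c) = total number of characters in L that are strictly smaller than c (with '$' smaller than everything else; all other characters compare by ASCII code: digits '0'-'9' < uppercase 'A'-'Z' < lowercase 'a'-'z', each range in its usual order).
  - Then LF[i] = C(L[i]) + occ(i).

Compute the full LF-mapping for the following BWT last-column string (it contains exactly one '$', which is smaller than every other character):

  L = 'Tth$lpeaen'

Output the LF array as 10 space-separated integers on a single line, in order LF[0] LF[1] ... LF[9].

Answer: 1 9 5 0 6 8 3 2 4 7

Derivation:
Char counts: '$':1, 'T':1, 'a':1, 'e':2, 'h':1, 'l':1, 'n':1, 'p':1, 't':1
C (first-col start): C('$')=0, C('T')=1, C('a')=2, C('e')=3, C('h')=5, C('l')=6, C('n')=7, C('p')=8, C('t')=9
L[0]='T': occ=0, LF[0]=C('T')+0=1+0=1
L[1]='t': occ=0, LF[1]=C('t')+0=9+0=9
L[2]='h': occ=0, LF[2]=C('h')+0=5+0=5
L[3]='$': occ=0, LF[3]=C('$')+0=0+0=0
L[4]='l': occ=0, LF[4]=C('l')+0=6+0=6
L[5]='p': occ=0, LF[5]=C('p')+0=8+0=8
L[6]='e': occ=0, LF[6]=C('e')+0=3+0=3
L[7]='a': occ=0, LF[7]=C('a')+0=2+0=2
L[8]='e': occ=1, LF[8]=C('e')+1=3+1=4
L[9]='n': occ=0, LF[9]=C('n')+0=7+0=7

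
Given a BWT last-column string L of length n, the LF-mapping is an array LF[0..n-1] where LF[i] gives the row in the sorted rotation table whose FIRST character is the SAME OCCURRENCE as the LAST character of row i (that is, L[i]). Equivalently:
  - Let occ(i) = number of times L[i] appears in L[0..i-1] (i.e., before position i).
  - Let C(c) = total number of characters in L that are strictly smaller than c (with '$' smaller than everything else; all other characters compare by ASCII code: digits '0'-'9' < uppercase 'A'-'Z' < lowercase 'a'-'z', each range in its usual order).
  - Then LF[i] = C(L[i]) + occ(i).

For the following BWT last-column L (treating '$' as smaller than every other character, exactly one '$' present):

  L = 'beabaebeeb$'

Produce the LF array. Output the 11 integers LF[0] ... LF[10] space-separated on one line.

Char counts: '$':1, 'a':2, 'b':4, 'e':4
C (first-col start): C('$')=0, C('a')=1, C('b')=3, C('e')=7
L[0]='b': occ=0, LF[0]=C('b')+0=3+0=3
L[1]='e': occ=0, LF[1]=C('e')+0=7+0=7
L[2]='a': occ=0, LF[2]=C('a')+0=1+0=1
L[3]='b': occ=1, LF[3]=C('b')+1=3+1=4
L[4]='a': occ=1, LF[4]=C('a')+1=1+1=2
L[5]='e': occ=1, LF[5]=C('e')+1=7+1=8
L[6]='b': occ=2, LF[6]=C('b')+2=3+2=5
L[7]='e': occ=2, LF[7]=C('e')+2=7+2=9
L[8]='e': occ=3, LF[8]=C('e')+3=7+3=10
L[9]='b': occ=3, LF[9]=C('b')+3=3+3=6
L[10]='$': occ=0, LF[10]=C('$')+0=0+0=0

Answer: 3 7 1 4 2 8 5 9 10 6 0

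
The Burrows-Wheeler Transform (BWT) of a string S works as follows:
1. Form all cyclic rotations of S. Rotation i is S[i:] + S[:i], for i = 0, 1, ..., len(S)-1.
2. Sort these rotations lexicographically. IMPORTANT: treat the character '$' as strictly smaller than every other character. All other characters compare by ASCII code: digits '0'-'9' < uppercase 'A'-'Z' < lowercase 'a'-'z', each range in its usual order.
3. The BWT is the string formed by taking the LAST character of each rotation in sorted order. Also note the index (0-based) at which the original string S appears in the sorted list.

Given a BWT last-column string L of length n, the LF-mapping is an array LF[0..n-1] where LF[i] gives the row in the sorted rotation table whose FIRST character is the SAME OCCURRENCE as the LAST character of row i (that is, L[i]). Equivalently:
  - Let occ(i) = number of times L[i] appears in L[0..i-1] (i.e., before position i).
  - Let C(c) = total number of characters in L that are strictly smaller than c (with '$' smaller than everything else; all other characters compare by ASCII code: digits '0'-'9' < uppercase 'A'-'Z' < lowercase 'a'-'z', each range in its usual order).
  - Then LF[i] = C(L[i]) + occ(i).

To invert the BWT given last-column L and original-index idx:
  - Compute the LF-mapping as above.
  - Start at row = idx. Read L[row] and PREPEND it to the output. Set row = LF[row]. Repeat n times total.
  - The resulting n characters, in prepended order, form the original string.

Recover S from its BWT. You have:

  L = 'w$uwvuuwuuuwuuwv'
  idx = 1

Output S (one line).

LF mapping: 11 0 1 12 9 2 3 13 4 5 6 14 7 8 15 10
Walk LF starting at row 1, prepending L[row]:
  step 1: row=1, L[1]='$', prepend. Next row=LF[1]=0
  step 2: row=0, L[0]='w', prepend. Next row=LF[0]=11
  step 3: row=11, L[11]='w', prepend. Next row=LF[11]=14
  step 4: row=14, L[14]='w', prepend. Next row=LF[14]=15
  step 5: row=15, L[15]='v', prepend. Next row=LF[15]=10
  step 6: row=10, L[10]='u', prepend. Next row=LF[10]=6
  step 7: row=6, L[6]='u', prepend. Next row=LF[6]=3
  step 8: row=3, L[3]='w', prepend. Next row=LF[3]=12
  step 9: row=12, L[12]='u', prepend. Next row=LF[12]=7
  step 10: row=7, L[7]='w', prepend. Next row=LF[7]=13
  step 11: row=13, L[13]='u', prepend. Next row=LF[13]=8
  step 12: row=8, L[8]='u', prepend. Next row=LF[8]=4
  step 13: row=4, L[4]='v', prepend. Next row=LF[4]=9
  step 14: row=9, L[9]='u', prepend. Next row=LF[9]=5
  step 15: row=5, L[5]='u', prepend. Next row=LF[5]=2
  step 16: row=2, L[2]='u', prepend. Next row=LF[2]=1
Reversed output: uuuvuuwuwuuvwww$

Answer: uuuvuuwuwuuvwww$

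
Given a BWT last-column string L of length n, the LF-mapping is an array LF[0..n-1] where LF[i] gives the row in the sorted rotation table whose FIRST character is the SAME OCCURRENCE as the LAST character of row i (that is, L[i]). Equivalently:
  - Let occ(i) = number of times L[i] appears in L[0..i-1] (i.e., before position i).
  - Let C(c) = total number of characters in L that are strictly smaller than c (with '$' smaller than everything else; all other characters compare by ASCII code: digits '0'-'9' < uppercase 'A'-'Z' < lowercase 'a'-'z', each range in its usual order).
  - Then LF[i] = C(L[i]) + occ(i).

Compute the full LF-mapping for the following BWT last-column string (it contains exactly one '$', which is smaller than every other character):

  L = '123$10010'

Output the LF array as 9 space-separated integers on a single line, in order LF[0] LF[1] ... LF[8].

Char counts: '$':1, '0':3, '1':3, '2':1, '3':1
C (first-col start): C('$')=0, C('0')=1, C('1')=4, C('2')=7, C('3')=8
L[0]='1': occ=0, LF[0]=C('1')+0=4+0=4
L[1]='2': occ=0, LF[1]=C('2')+0=7+0=7
L[2]='3': occ=0, LF[2]=C('3')+0=8+0=8
L[3]='$': occ=0, LF[3]=C('$')+0=0+0=0
L[4]='1': occ=1, LF[4]=C('1')+1=4+1=5
L[5]='0': occ=0, LF[5]=C('0')+0=1+0=1
L[6]='0': occ=1, LF[6]=C('0')+1=1+1=2
L[7]='1': occ=2, LF[7]=C('1')+2=4+2=6
L[8]='0': occ=2, LF[8]=C('0')+2=1+2=3

Answer: 4 7 8 0 5 1 2 6 3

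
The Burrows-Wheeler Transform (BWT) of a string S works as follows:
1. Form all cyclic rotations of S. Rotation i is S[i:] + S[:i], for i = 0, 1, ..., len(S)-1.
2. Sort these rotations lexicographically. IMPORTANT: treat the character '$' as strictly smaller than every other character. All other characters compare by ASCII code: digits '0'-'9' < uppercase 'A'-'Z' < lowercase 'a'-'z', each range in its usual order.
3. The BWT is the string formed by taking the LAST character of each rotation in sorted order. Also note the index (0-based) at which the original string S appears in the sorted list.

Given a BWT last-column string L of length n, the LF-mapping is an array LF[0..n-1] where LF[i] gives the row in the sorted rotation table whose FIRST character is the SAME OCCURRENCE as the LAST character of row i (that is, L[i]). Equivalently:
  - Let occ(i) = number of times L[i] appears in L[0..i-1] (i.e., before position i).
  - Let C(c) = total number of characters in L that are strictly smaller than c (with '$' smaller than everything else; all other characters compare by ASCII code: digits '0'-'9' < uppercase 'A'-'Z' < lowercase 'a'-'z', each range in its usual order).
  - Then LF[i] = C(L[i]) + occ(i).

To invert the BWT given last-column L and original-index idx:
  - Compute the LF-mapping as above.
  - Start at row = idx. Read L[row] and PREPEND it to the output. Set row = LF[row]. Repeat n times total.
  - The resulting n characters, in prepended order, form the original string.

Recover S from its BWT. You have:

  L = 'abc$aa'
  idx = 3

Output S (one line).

LF mapping: 1 4 5 0 2 3
Walk LF starting at row 3, prepending L[row]:
  step 1: row=3, L[3]='$', prepend. Next row=LF[3]=0
  step 2: row=0, L[0]='a', prepend. Next row=LF[0]=1
  step 3: row=1, L[1]='b', prepend. Next row=LF[1]=4
  step 4: row=4, L[4]='a', prepend. Next row=LF[4]=2
  step 5: row=2, L[2]='c', prepend. Next row=LF[2]=5
  step 6: row=5, L[5]='a', prepend. Next row=LF[5]=3
Reversed output: acaba$

Answer: acaba$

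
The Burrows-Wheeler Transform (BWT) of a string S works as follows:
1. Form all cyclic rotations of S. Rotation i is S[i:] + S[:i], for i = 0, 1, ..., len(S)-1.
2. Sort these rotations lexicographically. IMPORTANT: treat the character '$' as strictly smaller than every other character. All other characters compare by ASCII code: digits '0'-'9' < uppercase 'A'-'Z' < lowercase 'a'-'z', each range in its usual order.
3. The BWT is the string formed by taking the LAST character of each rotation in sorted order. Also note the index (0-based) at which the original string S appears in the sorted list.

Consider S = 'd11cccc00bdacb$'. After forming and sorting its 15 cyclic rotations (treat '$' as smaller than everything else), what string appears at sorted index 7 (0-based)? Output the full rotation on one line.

All 15 rotations (rotation i = S[i:]+S[:i]):
  rot[0] = d11cccc00bdacb$
  rot[1] = 11cccc00bdacb$d
  rot[2] = 1cccc00bdacb$d1
  rot[3] = cccc00bdacb$d11
  rot[4] = ccc00bdacb$d11c
  rot[5] = cc00bdacb$d11cc
  rot[6] = c00bdacb$d11ccc
  rot[7] = 00bdacb$d11cccc
  rot[8] = 0bdacb$d11cccc0
  rot[9] = bdacb$d11cccc00
  rot[10] = dacb$d11cccc00b
  rot[11] = acb$d11cccc00bd
  rot[12] = cb$d11cccc00bda
  rot[13] = b$d11cccc00bdac
  rot[14] = $d11cccc00bdacb
Sorted (with $ < everything):
  sorted[0] = $d11cccc00bdacb
  sorted[1] = 00bdacb$d11cccc
  sorted[2] = 0bdacb$d11cccc0
  sorted[3] = 11cccc00bdacb$d
  sorted[4] = 1cccc00bdacb$d1
  sorted[5] = acb$d11cccc00bd
  sorted[6] = b$d11cccc00bdac
  sorted[7] = bdacb$d11cccc00
  sorted[8] = c00bdacb$d11ccc
  sorted[9] = cb$d11cccc00bda
  sorted[10] = cc00bdacb$d11cc
  sorted[11] = ccc00bdacb$d11c
  sorted[12] = cccc00bdacb$d11
  sorted[13] = d11cccc00bdacb$
  sorted[14] = dacb$d11cccc00b
sorted[7] = bdacb$d11cccc00

Answer: bdacb$d11cccc00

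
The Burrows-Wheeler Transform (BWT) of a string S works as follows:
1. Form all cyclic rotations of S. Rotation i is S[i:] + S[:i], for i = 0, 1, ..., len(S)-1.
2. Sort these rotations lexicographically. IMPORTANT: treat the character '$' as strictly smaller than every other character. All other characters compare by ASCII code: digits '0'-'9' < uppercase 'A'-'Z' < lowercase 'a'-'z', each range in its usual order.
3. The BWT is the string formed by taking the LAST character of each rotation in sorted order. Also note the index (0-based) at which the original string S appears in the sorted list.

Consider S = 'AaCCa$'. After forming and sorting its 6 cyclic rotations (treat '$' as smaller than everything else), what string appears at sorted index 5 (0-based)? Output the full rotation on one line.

Answer: aCCa$A

Derivation:
All 6 rotations (rotation i = S[i:]+S[:i]):
  rot[0] = AaCCa$
  rot[1] = aCCa$A
  rot[2] = CCa$Aa
  rot[3] = Ca$AaC
  rot[4] = a$AaCC
  rot[5] = $AaCCa
Sorted (with $ < everything):
  sorted[0] = $AaCCa
  sorted[1] = AaCCa$
  sorted[2] = CCa$Aa
  sorted[3] = Ca$AaC
  sorted[4] = a$AaCC
  sorted[5] = aCCa$A
sorted[5] = aCCa$A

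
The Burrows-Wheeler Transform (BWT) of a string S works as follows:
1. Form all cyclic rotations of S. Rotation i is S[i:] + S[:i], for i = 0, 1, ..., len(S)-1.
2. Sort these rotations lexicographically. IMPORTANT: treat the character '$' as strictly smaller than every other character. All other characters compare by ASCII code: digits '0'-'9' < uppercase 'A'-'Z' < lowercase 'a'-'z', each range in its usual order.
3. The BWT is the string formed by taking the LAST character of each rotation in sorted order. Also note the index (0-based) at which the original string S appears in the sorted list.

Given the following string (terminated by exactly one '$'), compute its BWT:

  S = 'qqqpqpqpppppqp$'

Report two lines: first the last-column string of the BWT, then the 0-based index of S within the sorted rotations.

All 15 rotations (rotation i = S[i:]+S[:i]):
  rot[0] = qqqpqpqpppppqp$
  rot[1] = qqpqpqpppppqp$q
  rot[2] = qpqpqpppppqp$qq
  rot[3] = pqpqpppppqp$qqq
  rot[4] = qpqpppppqp$qqqp
  rot[5] = pqpppppqp$qqqpq
  rot[6] = qpppppqp$qqqpqp
  rot[7] = pppppqp$qqqpqpq
  rot[8] = ppppqp$qqqpqpqp
  rot[9] = pppqp$qqqpqpqpp
  rot[10] = ppqp$qqqpqpqppp
  rot[11] = pqp$qqqpqpqpppp
  rot[12] = qp$qqqpqpqppppp
  rot[13] = p$qqqpqpqpppppq
  rot[14] = $qqqpqpqpppppqp
Sorted (with $ < everything):
  sorted[0] = $qqqpqpqpppppqp  (last char: 'p')
  sorted[1] = p$qqqpqpqpppppq  (last char: 'q')
  sorted[2] = pppppqp$qqqpqpq  (last char: 'q')
  sorted[3] = ppppqp$qqqpqpqp  (last char: 'p')
  sorted[4] = pppqp$qqqpqpqpp  (last char: 'p')
  sorted[5] = ppqp$qqqpqpqppp  (last char: 'p')
  sorted[6] = pqp$qqqpqpqpppp  (last char: 'p')
  sorted[7] = pqpppppqp$qqqpq  (last char: 'q')
  sorted[8] = pqpqpppppqp$qqq  (last char: 'q')
  sorted[9] = qp$qqqpqpqppppp  (last char: 'p')
  sorted[10] = qpppppqp$qqqpqp  (last char: 'p')
  sorted[11] = qpqpppppqp$qqqp  (last char: 'p')
  sorted[12] = qpqpqpppppqp$qq  (last char: 'q')
  sorted[13] = qqpqpqpppppqp$q  (last char: 'q')
  sorted[14] = qqqpqpqpppppqp$  (last char: '$')
Last column: pqqppppqqpppqq$
Original string S is at sorted index 14

Answer: pqqppppqqpppqq$
14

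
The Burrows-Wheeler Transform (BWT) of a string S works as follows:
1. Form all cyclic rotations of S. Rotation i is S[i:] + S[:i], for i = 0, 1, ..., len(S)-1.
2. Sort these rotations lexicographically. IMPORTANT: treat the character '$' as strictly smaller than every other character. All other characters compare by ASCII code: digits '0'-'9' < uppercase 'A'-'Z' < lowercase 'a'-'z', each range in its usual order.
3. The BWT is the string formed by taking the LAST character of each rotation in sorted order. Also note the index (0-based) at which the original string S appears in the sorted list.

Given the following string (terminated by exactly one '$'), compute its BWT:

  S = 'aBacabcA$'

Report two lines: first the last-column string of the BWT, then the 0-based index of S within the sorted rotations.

Answer: Aca$cBaba
3

Derivation:
All 9 rotations (rotation i = S[i:]+S[:i]):
  rot[0] = aBacabcA$
  rot[1] = BacabcA$a
  rot[2] = acabcA$aB
  rot[3] = cabcA$aBa
  rot[4] = abcA$aBac
  rot[5] = bcA$aBaca
  rot[6] = cA$aBacab
  rot[7] = A$aBacabc
  rot[8] = $aBacabcA
Sorted (with $ < everything):
  sorted[0] = $aBacabcA  (last char: 'A')
  sorted[1] = A$aBacabc  (last char: 'c')
  sorted[2] = BacabcA$a  (last char: 'a')
  sorted[3] = aBacabcA$  (last char: '$')
  sorted[4] = abcA$aBac  (last char: 'c')
  sorted[5] = acabcA$aB  (last char: 'B')
  sorted[6] = bcA$aBaca  (last char: 'a')
  sorted[7] = cA$aBacab  (last char: 'b')
  sorted[8] = cabcA$aBa  (last char: 'a')
Last column: Aca$cBaba
Original string S is at sorted index 3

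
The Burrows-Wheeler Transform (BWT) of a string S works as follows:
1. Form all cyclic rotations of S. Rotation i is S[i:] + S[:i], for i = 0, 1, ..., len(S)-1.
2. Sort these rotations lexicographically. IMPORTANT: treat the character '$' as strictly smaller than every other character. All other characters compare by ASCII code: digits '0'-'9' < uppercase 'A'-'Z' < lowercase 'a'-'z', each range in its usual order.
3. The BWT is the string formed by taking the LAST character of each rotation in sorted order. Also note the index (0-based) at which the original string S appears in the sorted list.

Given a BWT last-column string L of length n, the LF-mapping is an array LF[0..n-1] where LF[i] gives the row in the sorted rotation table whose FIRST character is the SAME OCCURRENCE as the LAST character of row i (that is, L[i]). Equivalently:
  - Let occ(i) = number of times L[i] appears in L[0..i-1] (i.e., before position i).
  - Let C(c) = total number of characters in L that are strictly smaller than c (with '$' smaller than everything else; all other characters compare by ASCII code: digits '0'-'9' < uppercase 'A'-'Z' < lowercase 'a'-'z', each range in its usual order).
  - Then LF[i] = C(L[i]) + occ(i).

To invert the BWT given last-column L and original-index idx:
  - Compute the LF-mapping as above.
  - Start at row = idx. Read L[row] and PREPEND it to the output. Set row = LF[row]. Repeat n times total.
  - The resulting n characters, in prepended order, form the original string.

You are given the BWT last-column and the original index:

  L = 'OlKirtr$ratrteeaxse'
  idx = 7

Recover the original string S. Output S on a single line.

LF mapping: 2 9 1 8 10 15 11 0 12 3 16 13 17 5 6 4 18 14 7
Walk LF starting at row 7, prepending L[row]:
  step 1: row=7, L[7]='$', prepend. Next row=LF[7]=0
  step 2: row=0, L[0]='O', prepend. Next row=LF[0]=2
  step 3: row=2, L[2]='K', prepend. Next row=LF[2]=1
  step 4: row=1, L[1]='l', prepend. Next row=LF[1]=9
  step 5: row=9, L[9]='a', prepend. Next row=LF[9]=3
  step 6: row=3, L[3]='i', prepend. Next row=LF[3]=8
  step 7: row=8, L[8]='r', prepend. Next row=LF[8]=12
  step 8: row=12, L[12]='t', prepend. Next row=LF[12]=17
  step 9: row=17, L[17]='s', prepend. Next row=LF[17]=14
  step 10: row=14, L[14]='e', prepend. Next row=LF[14]=6
  step 11: row=6, L[6]='r', prepend. Next row=LF[6]=11
  step 12: row=11, L[11]='r', prepend. Next row=LF[11]=13
  step 13: row=13, L[13]='e', prepend. Next row=LF[13]=5
  step 14: row=5, L[5]='t', prepend. Next row=LF[5]=15
  step 15: row=15, L[15]='a', prepend. Next row=LF[15]=4
  step 16: row=4, L[4]='r', prepend. Next row=LF[4]=10
  step 17: row=10, L[10]='t', prepend. Next row=LF[10]=16
  step 18: row=16, L[16]='x', prepend. Next row=LF[16]=18
  step 19: row=18, L[18]='e', prepend. Next row=LF[18]=7
Reversed output: extraterrestrialKO$

Answer: extraterrestrialKO$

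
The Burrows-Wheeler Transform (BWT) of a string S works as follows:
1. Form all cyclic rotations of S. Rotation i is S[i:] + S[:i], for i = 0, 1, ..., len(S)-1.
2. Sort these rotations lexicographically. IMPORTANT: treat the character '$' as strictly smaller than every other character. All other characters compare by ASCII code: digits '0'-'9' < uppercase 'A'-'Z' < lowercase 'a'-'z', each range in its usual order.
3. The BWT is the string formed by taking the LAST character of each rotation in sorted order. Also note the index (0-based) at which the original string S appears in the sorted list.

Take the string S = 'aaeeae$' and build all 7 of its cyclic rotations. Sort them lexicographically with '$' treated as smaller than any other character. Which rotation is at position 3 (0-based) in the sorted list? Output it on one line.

All 7 rotations (rotation i = S[i:]+S[:i]):
  rot[0] = aaeeae$
  rot[1] = aeeae$a
  rot[2] = eeae$aa
  rot[3] = eae$aae
  rot[4] = ae$aaee
  rot[5] = e$aaeea
  rot[6] = $aaeeae
Sorted (with $ < everything):
  sorted[0] = $aaeeae
  sorted[1] = aaeeae$
  sorted[2] = ae$aaee
  sorted[3] = aeeae$a
  sorted[4] = e$aaeea
  sorted[5] = eae$aae
  sorted[6] = eeae$aa
sorted[3] = aeeae$a

Answer: aeeae$a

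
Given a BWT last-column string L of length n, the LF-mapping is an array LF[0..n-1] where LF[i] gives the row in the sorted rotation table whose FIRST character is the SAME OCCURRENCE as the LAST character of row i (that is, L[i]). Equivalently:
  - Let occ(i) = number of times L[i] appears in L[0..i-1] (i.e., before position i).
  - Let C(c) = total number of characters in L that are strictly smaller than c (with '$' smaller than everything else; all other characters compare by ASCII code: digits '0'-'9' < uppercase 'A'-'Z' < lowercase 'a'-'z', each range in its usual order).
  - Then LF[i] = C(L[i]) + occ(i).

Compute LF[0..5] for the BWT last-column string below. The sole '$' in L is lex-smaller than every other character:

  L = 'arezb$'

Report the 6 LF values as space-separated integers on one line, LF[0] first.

Char counts: '$':1, 'a':1, 'b':1, 'e':1, 'r':1, 'z':1
C (first-col start): C('$')=0, C('a')=1, C('b')=2, C('e')=3, C('r')=4, C('z')=5
L[0]='a': occ=0, LF[0]=C('a')+0=1+0=1
L[1]='r': occ=0, LF[1]=C('r')+0=4+0=4
L[2]='e': occ=0, LF[2]=C('e')+0=3+0=3
L[3]='z': occ=0, LF[3]=C('z')+0=5+0=5
L[4]='b': occ=0, LF[4]=C('b')+0=2+0=2
L[5]='$': occ=0, LF[5]=C('$')+0=0+0=0

Answer: 1 4 3 5 2 0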